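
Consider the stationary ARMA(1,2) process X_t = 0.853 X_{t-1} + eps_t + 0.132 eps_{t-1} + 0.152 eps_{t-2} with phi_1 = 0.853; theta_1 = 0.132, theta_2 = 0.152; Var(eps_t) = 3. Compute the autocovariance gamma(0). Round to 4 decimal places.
\gamma(0) = 16.7532

Multiply the model equation by X_{t-k} and take expectations. With theta_0 = psi_0 = 1 and psi_j the MA(infinity) weights, this gives
  gamma(k) - sum_i phi_i gamma(k-i) = c_k,
  c_k = sigma^2 * sum_{j=k..q} theta_j psi_{j-k}   (c_k = 0 for k > q),
using gamma(-m) = gamma(m).
psi-weights needed (psi_j = theta_j + sum_i phi_i psi_{j-i}):
  psi_1 = theta_1 + phi_1 = 0.132 + (0.853) = 0.985
  psi_2 = theta_2 + phi_1 psi_1 = 0.152 + (0.853)(0.985) = 0.992205
Right-hand sides:
  c_0 = sigma^2 (1 + theta_1 psi_1 + theta_2 psi_2) = 3 * (1 + (0.132)(0.985) + (0.152)(0.992205)) = 3 * 1.280835 = 3.842505
  c_1 = sigma^2 (theta_1 + theta_2 psi_1) = 3 * (0.132 + (0.152)(0.985)) = 0.84516
  c_2 = sigma^2 theta_2 = 3 * (0.152) = 0.456
Equations for k = 0 and k = 1 (AR order 1):
  gamma(0) = phi_1 gamma(1) + c_0
  gamma(1) = phi_1 gamma(0) + c_1
Substituting the second into the first: gamma(0) (1 - phi_1^2) = c_0 + phi_1 c_1, so
  gamma(0) = (c_0 + phi_1 c_1) / (1 - phi_1^2) = (3.842505 + (0.853)(0.84516)) / (1 - (0.853)^2) = 4.563427 / 0.272391 = 16.753222.
Therefore gamma(0) = 16.7532 (to 4 decimal places).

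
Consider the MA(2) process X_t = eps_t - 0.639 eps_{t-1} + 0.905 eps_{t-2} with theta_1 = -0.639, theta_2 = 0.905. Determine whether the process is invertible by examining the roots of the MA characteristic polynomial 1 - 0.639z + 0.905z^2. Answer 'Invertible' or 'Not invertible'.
\text{Invertible}

The MA(q) characteristic polynomial is P(z) = 1 - 0.639z + 0.905z^2.
Invertibility requires all roots to lie outside the unit circle, i.e. |z| > 1 for every root.
Set 1 + (-0.639) z + (0.905) z^2 = 0, i.e. a z^2 + b z + c = 0 with a = 0.905, b = -0.639, c = 1.
Discriminant D = b^2 - 4ac = (-0.639)^2 - 4*(0.905)*1 = 0.408321 - (3.62) = -3.211679.
D < 0, so the roots are the complex-conjugate pair z = (-b +/- i sqrt(-D)) / (2a) = 0.353 +/- 0.9901i.
For a conjugate pair |z|^2 = z * conj(z) = (product of roots) = c/a = 1/(0.905) = 1.104972, so |z| = sqrt(1.104972) = 1.0512 for both roots.
Moduli of all roots: 1.0512, 1.0512.
All moduli strictly greater than 1? Yes.
Verdict: Invertible.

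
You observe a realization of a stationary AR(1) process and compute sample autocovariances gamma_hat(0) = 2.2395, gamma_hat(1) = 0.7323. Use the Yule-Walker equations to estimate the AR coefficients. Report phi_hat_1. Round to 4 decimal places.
\hat\phi_{1} = 0.3270

The Yule-Walker equations for an AR(p) process read, in matrix form,
  Gamma_p phi = r_p,   with   (Gamma_p)_{ij} = gamma(|i - j|),
                       (r_p)_i = gamma(i),   i,j = 1..p.
Substitute the sample gammas (Toeplitz matrix and right-hand side of size 1):
  Gamma_p = [[2.2395]]
  r_p     = [0.7323]
With p = 1 this is the single equation gamma(0) phi_1 = gamma(1):
  phi_hat_1 = gamma(1) / gamma(0) = 0.7323 / 2.2395 = 0.3270.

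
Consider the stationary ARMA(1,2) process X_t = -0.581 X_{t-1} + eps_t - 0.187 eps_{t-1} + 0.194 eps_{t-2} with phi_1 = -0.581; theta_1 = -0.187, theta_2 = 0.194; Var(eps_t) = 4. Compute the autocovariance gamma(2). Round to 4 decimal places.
\gamma(2) = 4.5389

Multiply the model equation by X_{t-k} and take expectations. With theta_0 = psi_0 = 1 and psi_j the MA(infinity) weights, this gives
  gamma(k) - sum_i phi_i gamma(k-i) = c_k,
  c_k = sigma^2 * sum_{j=k..q} theta_j psi_{j-k}   (c_k = 0 for k > q),
using gamma(-m) = gamma(m).
psi-weights needed (psi_j = theta_j + sum_i phi_i psi_{j-i}):
  psi_1 = theta_1 + phi_1 = -0.187 + (-0.581) = -0.768
  psi_2 = theta_2 + phi_1 psi_1 = 0.194 + (-0.581)(-0.768) = 0.640208
Right-hand sides:
  c_0 = sigma^2 (1 + theta_1 psi_1 + theta_2 psi_2) = 4 * (1 + (-0.187)(-0.768) + (0.194)(0.640208)) = 4 * 1.267816 = 5.071265
  c_1 = sigma^2 (theta_1 + theta_2 psi_1) = 4 * (-0.187 + (0.194)(-0.768)) = -1.343968
  c_2 = sigma^2 theta_2 = 4 * (0.194) = 0.776
Equations for k = 0 and k = 1 (AR order 1):
  gamma(0) = phi_1 gamma(1) + c_0
  gamma(1) = phi_1 gamma(0) + c_1
Substituting the second into the first: gamma(0) (1 - phi_1^2) = c_0 + phi_1 c_1, so
  gamma(0) = (c_0 + phi_1 c_1) / (1 - phi_1^2) = (5.071265 + (-0.581)(-1.343968)) / (1 - (-0.581)^2) = 5.852111 / 0.662439 = 8.834188.
  gamma(1) = phi_1 gamma(0) + c_1 = (-0.581)(8.834188) + (-1.343968) = -6.476631.
For k = 2: gamma(2) = phi_1 gamma(1) + c_2
  = (-0.581)(-6.476631) + (0.776) = 4.538923.
Therefore gamma(2) = 4.5389 (to 4 decimal places).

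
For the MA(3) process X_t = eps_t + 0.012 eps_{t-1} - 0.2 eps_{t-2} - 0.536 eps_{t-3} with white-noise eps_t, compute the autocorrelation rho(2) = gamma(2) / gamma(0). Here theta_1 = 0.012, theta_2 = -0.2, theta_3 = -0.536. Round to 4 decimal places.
\rho(2) = -0.1555

For an MA(q) process with theta_0 = 1, the autocovariance is
  gamma(k) = sigma^2 * sum_{i=0..q-k} theta_i * theta_{i+k},
and rho(k) = gamma(k) / gamma(0). Sigma^2 cancels.
  numerator   = (1)*(-0.2) + (0.012)*(-0.536) = -0.206432.
  denominator = (1)^2 + (0.012)^2 + (-0.2)^2 + (-0.536)^2 = 1.32744.
  rho(2) = -0.206432 / 1.32744 = -0.1555.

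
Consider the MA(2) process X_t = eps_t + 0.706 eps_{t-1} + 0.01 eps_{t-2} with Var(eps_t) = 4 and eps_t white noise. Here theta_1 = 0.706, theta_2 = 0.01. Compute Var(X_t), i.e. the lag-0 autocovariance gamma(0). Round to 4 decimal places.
\gamma(0) = 5.9941

For an MA(q) process X_t = eps_t + sum_i theta_i eps_{t-i} with
Var(eps_t) = sigma^2, the variance is
  gamma(0) = sigma^2 * (1 + sum_i theta_i^2).
  sum_i theta_i^2 = (0.706)^2 + (0.01)^2 = 0.498436 + 0.0001 = 0.498536.
  gamma(0) = 4 * (1 + 0.498536) = 4 * 1.498536 = 5.994144, which rounds to 5.9941.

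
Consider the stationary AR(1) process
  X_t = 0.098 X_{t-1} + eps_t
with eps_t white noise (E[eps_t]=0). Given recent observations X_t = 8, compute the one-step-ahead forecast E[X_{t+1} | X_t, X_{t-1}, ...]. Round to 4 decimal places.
E[X_{t+1} \mid \mathcal F_t] = 0.7840

For an AR(p) model X_t = c + sum_i phi_i X_{t-i} + eps_t, the
one-step-ahead conditional mean is
  E[X_{t+1} | X_t, ...] = c + sum_i phi_i X_{t+1-i}.
Substitute known values:
  E[X_{t+1} | ...] = (0.098) * (8)
                   = 0.7840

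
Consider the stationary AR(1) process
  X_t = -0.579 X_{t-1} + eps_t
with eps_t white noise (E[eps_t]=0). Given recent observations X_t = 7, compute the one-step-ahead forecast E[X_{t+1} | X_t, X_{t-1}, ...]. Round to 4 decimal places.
E[X_{t+1} \mid \mathcal F_t] = -4.0530

For an AR(p) model X_t = c + sum_i phi_i X_{t-i} + eps_t, the
one-step-ahead conditional mean is
  E[X_{t+1} | X_t, ...] = c + sum_i phi_i X_{t+1-i}.
Substitute known values:
  E[X_{t+1} | ...] = (-0.579) * (7)
                   = -4.0530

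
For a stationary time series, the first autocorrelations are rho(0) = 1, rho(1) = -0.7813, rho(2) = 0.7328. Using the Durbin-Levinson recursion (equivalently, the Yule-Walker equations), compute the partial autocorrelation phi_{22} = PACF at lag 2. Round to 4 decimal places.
\phi_{22} = 0.3141

The PACF at lag k is phi_{kk}, the last component of the solution
to the Yule-Walker system G_k phi = r_k where
  (G_k)_{ij} = rho(|i - j|), (r_k)_i = rho(i), i,j = 1..k.
Equivalently, Durbin-Levinson gives phi_{kk} iteratively:
  phi_{11} = rho(1)
  phi_{kk} = [rho(k) - sum_{j=1..k-1} phi_{k-1,j} rho(k-j)]
            / [1 - sum_{j=1..k-1} phi_{k-1,j} rho(j)],
  phi_{k,j} = phi_{k-1,j} - phi_{kk} phi_{k-1,k-j},  j = 1..k-1.
Step k = 1:
  phi_11 = rho(1) = -0.7813.
Step k = 2:
  phi_22 = [rho(2) - phi_11 rho(1)] / [1 - phi_11 rho(1)] = [0.7328 - (-0.7813)(-0.7813)] / [1 - (-0.7813)(-0.7813)]
         = 0.12237031 / 0.38957031 = 0.3141.
Therefore phi_{22} = 0.3141.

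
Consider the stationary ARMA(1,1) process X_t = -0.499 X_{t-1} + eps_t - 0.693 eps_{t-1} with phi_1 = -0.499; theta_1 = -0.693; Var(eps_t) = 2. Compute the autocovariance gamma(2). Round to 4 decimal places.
\gamma(2) = 2.1318

Multiply the model equation by X_{t-k} and take expectations. With theta_0 = psi_0 = 1 and psi_j the MA(infinity) weights, this gives
  gamma(k) - sum_i phi_i gamma(k-i) = c_k,
  c_k = sigma^2 * sum_{j=k..q} theta_j psi_{j-k}   (c_k = 0 for k > q),
using gamma(-m) = gamma(m).
psi-weights needed (psi_j = theta_j + sum_i phi_i psi_{j-i}):
  psi_1 = theta_1 + phi_1 = -0.693 + (-0.499) = -1.192
Right-hand sides:
  c_0 = sigma^2 (1 + theta_1 psi_1) = 2 * (1 + (-0.693)(-1.192)) = 2 * 1.826056 = 3.652112
  c_1 = sigma^2 theta_1 = 2 * (-0.693) = -1.386
  c_2 = 0
Equations for k = 0 and k = 1 (AR order 1):
  gamma(0) = phi_1 gamma(1) + c_0
  gamma(1) = phi_1 gamma(0) + c_1
Substituting the second into the first: gamma(0) (1 - phi_1^2) = c_0 + phi_1 c_1, so
  gamma(0) = (c_0 + phi_1 c_1) / (1 - phi_1^2) = (3.652112 + (-0.499)(-1.386)) / (1 - (-0.499)^2) = 4.343726 / 0.750999 = 5.78393.
  gamma(1) = phi_1 gamma(0) + c_1 = (-0.499)(5.78393) + (-1.386) = -4.272181.
For k = 2 (> q): gamma(2) = phi_1 gamma(1) = (-0.499)(-4.272181) = 2.131818.
Therefore gamma(2) = 2.1318 (to 4 decimal places).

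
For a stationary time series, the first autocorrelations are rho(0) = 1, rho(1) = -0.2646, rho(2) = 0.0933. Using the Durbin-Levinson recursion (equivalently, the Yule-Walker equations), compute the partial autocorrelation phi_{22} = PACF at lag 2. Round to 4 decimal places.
\phi_{22} = 0.0250

The PACF at lag k is phi_{kk}, the last component of the solution
to the Yule-Walker system G_k phi = r_k where
  (G_k)_{ij} = rho(|i - j|), (r_k)_i = rho(i), i,j = 1..k.
Equivalently, Durbin-Levinson gives phi_{kk} iteratively:
  phi_{11} = rho(1)
  phi_{kk} = [rho(k) - sum_{j=1..k-1} phi_{k-1,j} rho(k-j)]
            / [1 - sum_{j=1..k-1} phi_{k-1,j} rho(j)],
  phi_{k,j} = phi_{k-1,j} - phi_{kk} phi_{k-1,k-j},  j = 1..k-1.
Step k = 1:
  phi_11 = rho(1) = -0.2646.
Step k = 2:
  phi_22 = [rho(2) - phi_11 rho(1)] / [1 - phi_11 rho(1)] = [0.0933 - (-0.2646)(-0.2646)] / [1 - (-0.2646)(-0.2646)]
         = 0.02328684 / 0.92998684 = 0.025.
Therefore phi_{22} = 0.0250.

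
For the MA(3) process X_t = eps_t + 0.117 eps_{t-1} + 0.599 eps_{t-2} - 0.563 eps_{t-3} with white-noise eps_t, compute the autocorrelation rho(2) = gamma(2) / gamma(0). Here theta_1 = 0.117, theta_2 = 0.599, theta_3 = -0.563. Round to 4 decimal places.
\rho(2) = 0.3156

For an MA(q) process with theta_0 = 1, the autocovariance is
  gamma(k) = sigma^2 * sum_{i=0..q-k} theta_i * theta_{i+k},
and rho(k) = gamma(k) / gamma(0). Sigma^2 cancels.
  numerator   = (1)*(0.599) + (0.117)*(-0.563) = 0.533129.
  denominator = (1)^2 + (0.117)^2 + (0.599)^2 + (-0.563)^2 = 1.689459.
  rho(2) = 0.533129 / 1.689459 = 0.3156.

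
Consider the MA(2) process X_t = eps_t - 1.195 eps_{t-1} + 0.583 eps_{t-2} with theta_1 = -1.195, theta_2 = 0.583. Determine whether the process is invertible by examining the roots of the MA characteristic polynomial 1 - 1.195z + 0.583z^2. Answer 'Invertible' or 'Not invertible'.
\text{Invertible}

The MA(q) characteristic polynomial is P(z) = 1 - 1.195z + 0.583z^2.
Invertibility requires all roots to lie outside the unit circle, i.e. |z| > 1 for every root.
Set 1 + (-1.195) z + (0.583) z^2 = 0, i.e. a z^2 + b z + c = 0 with a = 0.583, b = -1.195, c = 1.
Discriminant D = b^2 - 4ac = (-1.195)^2 - 4*(0.583)*1 = 1.428025 - (2.332) = -0.903975.
D < 0, so the roots are the complex-conjugate pair z = (-b +/- i sqrt(-D)) / (2a) = 1.0249 +/- 0.8154i.
For a conjugate pair |z|^2 = z * conj(z) = (product of roots) = c/a = 1/(0.583) = 1.715266, so |z| = sqrt(1.715266) = 1.3097 for both roots.
Moduli of all roots: 1.3097, 1.3097.
All moduli strictly greater than 1? Yes.
Verdict: Invertible.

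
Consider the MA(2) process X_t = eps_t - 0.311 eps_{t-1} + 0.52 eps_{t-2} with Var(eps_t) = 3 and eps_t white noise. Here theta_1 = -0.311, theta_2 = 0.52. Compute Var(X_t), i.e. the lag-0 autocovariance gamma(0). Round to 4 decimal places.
\gamma(0) = 4.1014

For an MA(q) process X_t = eps_t + sum_i theta_i eps_{t-i} with
Var(eps_t) = sigma^2, the variance is
  gamma(0) = sigma^2 * (1 + sum_i theta_i^2).
  sum_i theta_i^2 = (-0.311)^2 + (0.52)^2 = 0.096721 + 0.2704 = 0.367121.
  gamma(0) = 3 * (1 + 0.367121) = 3 * 1.367121 = 4.101363, which rounds to 4.1014.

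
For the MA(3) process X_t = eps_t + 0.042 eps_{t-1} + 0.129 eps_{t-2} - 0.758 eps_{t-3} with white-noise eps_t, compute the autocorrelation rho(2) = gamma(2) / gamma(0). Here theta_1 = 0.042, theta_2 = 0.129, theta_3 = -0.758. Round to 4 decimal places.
\rho(2) = 0.0610

For an MA(q) process with theta_0 = 1, the autocovariance is
  gamma(k) = sigma^2 * sum_{i=0..q-k} theta_i * theta_{i+k},
and rho(k) = gamma(k) / gamma(0). Sigma^2 cancels.
  numerator   = (1)*(0.129) + (0.042)*(-0.758) = 0.097164.
  denominator = (1)^2 + (0.042)^2 + (0.129)^2 + (-0.758)^2 = 1.592969.
  rho(2) = 0.097164 / 1.592969 = 0.0610.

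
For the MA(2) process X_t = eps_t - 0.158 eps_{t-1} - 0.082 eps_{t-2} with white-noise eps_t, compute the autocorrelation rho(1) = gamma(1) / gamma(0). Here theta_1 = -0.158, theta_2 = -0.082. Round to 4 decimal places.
\rho(1) = -0.1406

For an MA(q) process with theta_0 = 1, the autocovariance is
  gamma(k) = sigma^2 * sum_{i=0..q-k} theta_i * theta_{i+k},
and rho(k) = gamma(k) / gamma(0). Sigma^2 cancels.
  numerator   = (1)*(-0.158) + (-0.158)*(-0.082) = -0.145044.
  denominator = (1)^2 + (-0.158)^2 + (-0.082)^2 = 1.031688.
  rho(1) = -0.145044 / 1.031688 = -0.1406.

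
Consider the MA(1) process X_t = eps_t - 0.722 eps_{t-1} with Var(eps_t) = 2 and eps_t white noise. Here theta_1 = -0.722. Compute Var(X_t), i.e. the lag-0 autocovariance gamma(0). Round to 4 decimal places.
\gamma(0) = 3.0426

For an MA(q) process X_t = eps_t + sum_i theta_i eps_{t-i} with
Var(eps_t) = sigma^2, the variance is
  gamma(0) = sigma^2 * (1 + sum_i theta_i^2).
  sum_i theta_i^2 = (-0.722)^2 = 0.521284.
  gamma(0) = 2 * (1 + 0.521284) = 2 * 1.521284 = 3.042568, which rounds to 3.0426.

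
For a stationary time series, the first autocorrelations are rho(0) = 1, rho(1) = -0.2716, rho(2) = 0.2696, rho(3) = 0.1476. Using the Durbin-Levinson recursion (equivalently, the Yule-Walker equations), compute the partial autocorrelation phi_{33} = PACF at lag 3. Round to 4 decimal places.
\phi_{33} = 0.2970

The PACF at lag k is phi_{kk}, the last component of the solution
to the Yule-Walker system G_k phi = r_k where
  (G_k)_{ij} = rho(|i - j|), (r_k)_i = rho(i), i,j = 1..k.
Equivalently, Durbin-Levinson gives phi_{kk} iteratively:
  phi_{11} = rho(1)
  phi_{kk} = [rho(k) - sum_{j=1..k-1} phi_{k-1,j} rho(k-j)]
            / [1 - sum_{j=1..k-1} phi_{k-1,j} rho(j)],
  phi_{k,j} = phi_{k-1,j} - phi_{kk} phi_{k-1,k-j},  j = 1..k-1.
Step k = 1:
  phi_11 = rho(1) = -0.2716.
Step k = 2:
  phi_22 = [rho(2) - phi_11 rho(1)] / [1 - phi_11 rho(1)] = [0.2696 - (-0.2716)(-0.2716)] / [1 - (-0.2716)(-0.2716)]
         = 0.19583344 / 0.92623344 = 0.21143.
  Update: phi_21 = phi_11 - phi_22 phi_11 = -0.2716 - (0.21143)(-0.2716) = -0.214176.
Step k = 3:
  phi_33 = [rho(3) - phi_21 rho(2) - phi_22 rho(1)] / [1 - phi_21 rho(1) - phi_22 rho(2)]
    numerator   = 0.1476 - (-0.214176)(0.2696) - (0.21143)(-0.2716) = 0.26276611
    denominator = 1 - (-0.214176)(-0.2716) - (0.21143)(0.2696) = 0.8848284
  phi_33 = 0.26276611 / 0.8848284 = 0.297.
Therefore phi_{33} = 0.2970.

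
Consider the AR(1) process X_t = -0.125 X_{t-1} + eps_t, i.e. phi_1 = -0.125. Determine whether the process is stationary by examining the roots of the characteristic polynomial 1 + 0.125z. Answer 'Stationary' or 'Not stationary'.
\text{Stationary}

The AR(p) characteristic polynomial is P(z) = 1 + 0.125z.
Stationarity requires all roots to lie outside the unit circle, i.e. |z| > 1 for every root.
This is linear in z: 1 + (0.125) z = 0  =>  z = -1/(0.125) = -8,  |z| = 8.
Moduli of all roots: 8.0000.
All moduli strictly greater than 1? Yes.
Verdict: Stationary.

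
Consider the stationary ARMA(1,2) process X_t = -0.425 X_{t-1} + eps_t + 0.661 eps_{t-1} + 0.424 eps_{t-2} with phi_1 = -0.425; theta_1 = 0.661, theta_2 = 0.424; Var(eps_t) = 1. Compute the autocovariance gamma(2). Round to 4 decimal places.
\gamma(2) = 0.3143

Multiply the model equation by X_{t-k} and take expectations. With theta_0 = psi_0 = 1 and psi_j the MA(infinity) weights, this gives
  gamma(k) - sum_i phi_i gamma(k-i) = c_k,
  c_k = sigma^2 * sum_{j=k..q} theta_j psi_{j-k}   (c_k = 0 for k > q),
using gamma(-m) = gamma(m).
psi-weights needed (psi_j = theta_j + sum_i phi_i psi_{j-i}):
  psi_1 = theta_1 + phi_1 = 0.661 + (-0.425) = 0.236
  psi_2 = theta_2 + phi_1 psi_1 = 0.424 + (-0.425)(0.236) = 0.3237
Right-hand sides:
  c_0 = sigma^2 (1 + theta_1 psi_1 + theta_2 psi_2) = 1 * (1 + (0.661)(0.236) + (0.424)(0.3237)) = 1 * 1.293245 = 1.293245
  c_1 = sigma^2 (theta_1 + theta_2 psi_1) = 1 * (0.661 + (0.424)(0.236)) = 0.761064
  c_2 = sigma^2 theta_2 = 1 * (0.424) = 0.424
Equations for k = 0 and k = 1 (AR order 1):
  gamma(0) = phi_1 gamma(1) + c_0
  gamma(1) = phi_1 gamma(0) + c_1
Substituting the second into the first: gamma(0) (1 - phi_1^2) = c_0 + phi_1 c_1, so
  gamma(0) = (c_0 + phi_1 c_1) / (1 - phi_1^2) = (1.293245 + (-0.425)(0.761064)) / (1 - (-0.425)^2) = 0.969793 / 0.819375 = 1.183576.
  gamma(1) = phi_1 gamma(0) + c_1 = (-0.425)(1.183576) + (0.761064) = 0.258044.
For k = 2: gamma(2) = phi_1 gamma(1) + c_2
  = (-0.425)(0.258044) + (0.424) = 0.314331.
Therefore gamma(2) = 0.3143 (to 4 decimal places).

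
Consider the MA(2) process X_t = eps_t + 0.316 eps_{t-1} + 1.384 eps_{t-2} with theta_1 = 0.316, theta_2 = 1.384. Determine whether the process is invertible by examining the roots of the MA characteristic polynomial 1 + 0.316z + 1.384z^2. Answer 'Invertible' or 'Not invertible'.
\text{Not invertible}

The MA(q) characteristic polynomial is P(z) = 1 + 0.316z + 1.384z^2.
Invertibility requires all roots to lie outside the unit circle, i.e. |z| > 1 for every root.
Set 1 + (0.316) z + (1.384) z^2 = 0, i.e. a z^2 + b z + c = 0 with a = 1.384, b = 0.316, c = 1.
Discriminant D = b^2 - 4ac = (0.316)^2 - 4*(1.384)*1 = 0.099856 - (5.536) = -5.436144.
D < 0, so the roots are the complex-conjugate pair z = (-b +/- i sqrt(-D)) / (2a) = -0.1142 +/- 0.8423i.
For a conjugate pair |z|^2 = z * conj(z) = (product of roots) = c/a = 1/(1.384) = 0.722543, so |z| = sqrt(0.722543) = 0.85 for both roots.
Moduli of all roots: 0.8500, 0.8500.
All moduli strictly greater than 1? No.
Verdict: Not invertible.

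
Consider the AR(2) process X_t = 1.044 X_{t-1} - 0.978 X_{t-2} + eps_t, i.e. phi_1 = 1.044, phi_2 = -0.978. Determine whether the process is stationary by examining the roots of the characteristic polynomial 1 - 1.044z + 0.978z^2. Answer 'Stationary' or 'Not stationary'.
\text{Stationary}

The AR(p) characteristic polynomial is P(z) = 1 - 1.044z + 0.978z^2.
Stationarity requires all roots to lie outside the unit circle, i.e. |z| > 1 for every root.
Set 1 + (-1.044) z + (0.978) z^2 = 0, i.e. a z^2 + b z + c = 0 with a = 0.978, b = -1.044, c = 1.
Discriminant D = b^2 - 4ac = (-1.044)^2 - 4*(0.978)*1 = 1.089936 - (3.912) = -2.822064.
D < 0, so the roots are the complex-conjugate pair z = (-b +/- i sqrt(-D)) / (2a) = 0.5337 +/- 0.8588i.
For a conjugate pair |z|^2 = z * conj(z) = (product of roots) = c/a = 1/(0.978) = 1.022495, so |z| = sqrt(1.022495) = 1.0112 for both roots.
Moduli of all roots: 1.0112, 1.0112.
All moduli strictly greater than 1? Yes.
Verdict: Stationary.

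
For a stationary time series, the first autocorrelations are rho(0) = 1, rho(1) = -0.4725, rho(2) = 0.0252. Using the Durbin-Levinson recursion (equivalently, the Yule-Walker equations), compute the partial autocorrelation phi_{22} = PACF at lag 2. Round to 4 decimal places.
\phi_{22} = -0.2550

The PACF at lag k is phi_{kk}, the last component of the solution
to the Yule-Walker system G_k phi = r_k where
  (G_k)_{ij} = rho(|i - j|), (r_k)_i = rho(i), i,j = 1..k.
Equivalently, Durbin-Levinson gives phi_{kk} iteratively:
  phi_{11} = rho(1)
  phi_{kk} = [rho(k) - sum_{j=1..k-1} phi_{k-1,j} rho(k-j)]
            / [1 - sum_{j=1..k-1} phi_{k-1,j} rho(j)],
  phi_{k,j} = phi_{k-1,j} - phi_{kk} phi_{k-1,k-j},  j = 1..k-1.
Step k = 1:
  phi_11 = rho(1) = -0.4725.
Step k = 2:
  phi_22 = [rho(2) - phi_11 rho(1)] / [1 - phi_11 rho(1)] = [0.0252 - (-0.4725)(-0.4725)] / [1 - (-0.4725)(-0.4725)]
         = -0.19805625 / 0.77674375 = -0.255.
Therefore phi_{22} = -0.2550.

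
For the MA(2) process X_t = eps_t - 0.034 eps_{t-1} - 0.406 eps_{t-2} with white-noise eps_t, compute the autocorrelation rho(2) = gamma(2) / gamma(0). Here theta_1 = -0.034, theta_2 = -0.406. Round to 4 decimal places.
\rho(2) = -0.3482

For an MA(q) process with theta_0 = 1, the autocovariance is
  gamma(k) = sigma^2 * sum_{i=0..q-k} theta_i * theta_{i+k},
and rho(k) = gamma(k) / gamma(0). Sigma^2 cancels.
  numerator   = (1)*(-0.406) = -0.406.
  denominator = (1)^2 + (-0.034)^2 + (-0.406)^2 = 1.165992.
  rho(2) = -0.406 / 1.165992 = -0.3482.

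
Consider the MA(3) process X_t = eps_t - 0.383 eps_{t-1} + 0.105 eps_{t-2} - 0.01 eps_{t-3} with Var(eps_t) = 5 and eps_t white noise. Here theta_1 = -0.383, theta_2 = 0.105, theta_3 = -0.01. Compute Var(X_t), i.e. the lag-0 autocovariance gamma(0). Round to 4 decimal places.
\gamma(0) = 5.7891

For an MA(q) process X_t = eps_t + sum_i theta_i eps_{t-i} with
Var(eps_t) = sigma^2, the variance is
  gamma(0) = sigma^2 * (1 + sum_i theta_i^2).
  sum_i theta_i^2 = (-0.383)^2 + (0.105)^2 + (-0.01)^2 = 0.146689 + 0.011025 + 0.0001 = 0.157814.
  gamma(0) = 5 * (1 + 0.157814) = 5 * 1.157814 = 5.78907, which rounds to 5.7891.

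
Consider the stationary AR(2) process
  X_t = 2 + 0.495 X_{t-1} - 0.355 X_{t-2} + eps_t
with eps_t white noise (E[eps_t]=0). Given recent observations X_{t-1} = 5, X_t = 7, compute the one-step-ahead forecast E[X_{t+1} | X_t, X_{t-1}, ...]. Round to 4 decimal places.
E[X_{t+1} \mid \mathcal F_t] = 3.6900

For an AR(p) model X_t = c + sum_i phi_i X_{t-i} + eps_t, the
one-step-ahead conditional mean is
  E[X_{t+1} | X_t, ...] = c + sum_i phi_i X_{t+1-i}.
Substitute known values:
  E[X_{t+1} | ...] = 2 + (0.495) * (7) + (-0.355) * (5)
                   = 3.6900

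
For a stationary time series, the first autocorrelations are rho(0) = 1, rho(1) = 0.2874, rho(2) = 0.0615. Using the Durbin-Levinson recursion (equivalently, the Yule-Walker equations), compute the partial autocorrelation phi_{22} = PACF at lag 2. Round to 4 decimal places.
\phi_{22} = -0.0230

The PACF at lag k is phi_{kk}, the last component of the solution
to the Yule-Walker system G_k phi = r_k where
  (G_k)_{ij} = rho(|i - j|), (r_k)_i = rho(i), i,j = 1..k.
Equivalently, Durbin-Levinson gives phi_{kk} iteratively:
  phi_{11} = rho(1)
  phi_{kk} = [rho(k) - sum_{j=1..k-1} phi_{k-1,j} rho(k-j)]
            / [1 - sum_{j=1..k-1} phi_{k-1,j} rho(j)],
  phi_{k,j} = phi_{k-1,j} - phi_{kk} phi_{k-1,k-j},  j = 1..k-1.
Step k = 1:
  phi_11 = rho(1) = 0.2874.
Step k = 2:
  phi_22 = [rho(2) - phi_11 rho(1)] / [1 - phi_11 rho(1)] = [0.0615 - (0.2874)(0.2874)] / [1 - (0.2874)(0.2874)]
         = -0.02109876 / 0.91740124 = -0.023.
Therefore phi_{22} = -0.0230.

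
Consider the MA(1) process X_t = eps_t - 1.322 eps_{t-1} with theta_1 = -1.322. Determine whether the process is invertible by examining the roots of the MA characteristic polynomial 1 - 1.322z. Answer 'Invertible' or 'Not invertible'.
\text{Not invertible}

The MA(q) characteristic polynomial is P(z) = 1 - 1.322z.
Invertibility requires all roots to lie outside the unit circle, i.e. |z| > 1 for every root.
This is linear in z: 1 + (-1.322) z = 0  =>  z = -1/(-1.322) = 0.75643,  |z| = 0.75643.
Moduli of all roots: 0.7564.
All moduli strictly greater than 1? No.
Verdict: Not invertible.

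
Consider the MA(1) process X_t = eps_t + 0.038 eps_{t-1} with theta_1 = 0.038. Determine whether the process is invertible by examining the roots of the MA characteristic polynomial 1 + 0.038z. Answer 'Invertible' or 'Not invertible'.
\text{Invertible}

The MA(q) characteristic polynomial is P(z) = 1 + 0.038z.
Invertibility requires all roots to lie outside the unit circle, i.e. |z| > 1 for every root.
This is linear in z: 1 + (0.038) z = 0  =>  z = -1/(0.038) = -26.315789,  |z| = 26.315789.
Moduli of all roots: 26.3158.
All moduli strictly greater than 1? Yes.
Verdict: Invertible.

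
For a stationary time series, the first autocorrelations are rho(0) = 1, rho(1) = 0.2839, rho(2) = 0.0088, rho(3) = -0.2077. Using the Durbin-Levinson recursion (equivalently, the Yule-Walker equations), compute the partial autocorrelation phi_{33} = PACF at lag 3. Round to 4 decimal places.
\phi_{33} = -0.2060

The PACF at lag k is phi_{kk}, the last component of the solution
to the Yule-Walker system G_k phi = r_k where
  (G_k)_{ij} = rho(|i - j|), (r_k)_i = rho(i), i,j = 1..k.
Equivalently, Durbin-Levinson gives phi_{kk} iteratively:
  phi_{11} = rho(1)
  phi_{kk} = [rho(k) - sum_{j=1..k-1} phi_{k-1,j} rho(k-j)]
            / [1 - sum_{j=1..k-1} phi_{k-1,j} rho(j)],
  phi_{k,j} = phi_{k-1,j} - phi_{kk} phi_{k-1,k-j},  j = 1..k-1.
Step k = 1:
  phi_11 = rho(1) = 0.2839.
Step k = 2:
  phi_22 = [rho(2) - phi_11 rho(1)] / [1 - phi_11 rho(1)] = [0.0088 - (0.2839)(0.2839)] / [1 - (0.2839)(0.2839)]
         = -0.07179921 / 0.91940079 = -0.078093.
  Update: phi_21 = phi_11 - phi_22 phi_11 = 0.2839 - (-0.078093)(0.2839) = 0.306071.
Step k = 3:
  phi_33 = [rho(3) - phi_21 rho(2) - phi_22 rho(1)] / [1 - phi_21 rho(1) - phi_22 rho(2)]
    numerator   = -0.2077 - (0.306071)(0.0088) - (-0.078093)(0.2839) = -0.18822268
    denominator = 1 - (0.306071)(0.2839) - (-0.078093)(0.0088) = 0.91379374
  phi_33 = -0.18822268 / 0.91379374 = -0.206.
Therefore phi_{33} = -0.2060.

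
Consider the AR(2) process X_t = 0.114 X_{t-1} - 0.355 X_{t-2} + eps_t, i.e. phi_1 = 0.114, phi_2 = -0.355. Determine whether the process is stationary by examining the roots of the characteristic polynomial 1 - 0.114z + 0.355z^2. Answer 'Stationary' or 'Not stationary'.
\text{Stationary}

The AR(p) characteristic polynomial is P(z) = 1 - 0.114z + 0.355z^2.
Stationarity requires all roots to lie outside the unit circle, i.e. |z| > 1 for every root.
Set 1 + (-0.114) z + (0.355) z^2 = 0, i.e. a z^2 + b z + c = 0 with a = 0.355, b = -0.114, c = 1.
Discriminant D = b^2 - 4ac = (-0.114)^2 - 4*(0.355)*1 = 0.012996 - (1.42) = -1.407004.
D < 0, so the roots are the complex-conjugate pair z = (-b +/- i sqrt(-D)) / (2a) = 0.1606 +/- 1.6707i.
For a conjugate pair |z|^2 = z * conj(z) = (product of roots) = c/a = 1/(0.355) = 2.816901, so |z| = sqrt(2.816901) = 1.6784 for both roots.
Moduli of all roots: 1.6784, 1.6784.
All moduli strictly greater than 1? Yes.
Verdict: Stationary.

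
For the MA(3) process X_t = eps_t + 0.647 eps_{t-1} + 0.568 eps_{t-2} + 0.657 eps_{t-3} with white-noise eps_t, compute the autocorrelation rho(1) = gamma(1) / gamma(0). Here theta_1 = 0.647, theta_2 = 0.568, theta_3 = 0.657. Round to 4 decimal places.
\rho(1) = 0.6386

For an MA(q) process with theta_0 = 1, the autocovariance is
  gamma(k) = sigma^2 * sum_{i=0..q-k} theta_i * theta_{i+k},
and rho(k) = gamma(k) / gamma(0). Sigma^2 cancels.
  numerator   = (1)*(0.647) + (0.647)*(0.568) + (0.568)*(0.657) = 1.387672.
  denominator = (1)^2 + (0.647)^2 + (0.568)^2 + (0.657)^2 = 2.172882.
  rho(1) = 1.387672 / 2.172882 = 0.6386.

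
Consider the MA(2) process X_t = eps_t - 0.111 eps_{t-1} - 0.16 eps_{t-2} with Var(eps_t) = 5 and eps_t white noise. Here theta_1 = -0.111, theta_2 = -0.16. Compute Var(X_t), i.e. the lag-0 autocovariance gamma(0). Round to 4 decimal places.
\gamma(0) = 5.1896

For an MA(q) process X_t = eps_t + sum_i theta_i eps_{t-i} with
Var(eps_t) = sigma^2, the variance is
  gamma(0) = sigma^2 * (1 + sum_i theta_i^2).
  sum_i theta_i^2 = (-0.111)^2 + (-0.16)^2 = 0.012321 + 0.0256 = 0.037921.
  gamma(0) = 5 * (1 + 0.037921) = 5 * 1.037921 = 5.189605, which rounds to 5.1896.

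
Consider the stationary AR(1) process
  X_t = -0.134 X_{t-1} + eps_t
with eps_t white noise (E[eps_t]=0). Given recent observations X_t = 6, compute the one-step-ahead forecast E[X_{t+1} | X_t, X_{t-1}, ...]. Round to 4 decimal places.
E[X_{t+1} \mid \mathcal F_t] = -0.8040

For an AR(p) model X_t = c + sum_i phi_i X_{t-i} + eps_t, the
one-step-ahead conditional mean is
  E[X_{t+1} | X_t, ...] = c + sum_i phi_i X_{t+1-i}.
Substitute known values:
  E[X_{t+1} | ...] = (-0.134) * (6)
                   = -0.8040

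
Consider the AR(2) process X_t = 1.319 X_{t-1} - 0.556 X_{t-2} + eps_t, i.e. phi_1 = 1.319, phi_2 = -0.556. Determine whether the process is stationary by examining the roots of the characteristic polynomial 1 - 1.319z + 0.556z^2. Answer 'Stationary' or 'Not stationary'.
\text{Stationary}

The AR(p) characteristic polynomial is P(z) = 1 - 1.319z + 0.556z^2.
Stationarity requires all roots to lie outside the unit circle, i.e. |z| > 1 for every root.
Set 1 + (-1.319) z + (0.556) z^2 = 0, i.e. a z^2 + b z + c = 0 with a = 0.556, b = -1.319, c = 1.
Discriminant D = b^2 - 4ac = (-1.319)^2 - 4*(0.556)*1 = 1.739761 - (2.224) = -0.484239.
D < 0, so the roots are the complex-conjugate pair z = (-b +/- i sqrt(-D)) / (2a) = 1.1862 +/- 0.6258i.
For a conjugate pair |z|^2 = z * conj(z) = (product of roots) = c/a = 1/(0.556) = 1.798561, so |z| = sqrt(1.798561) = 1.3411 for both roots.
Moduli of all roots: 1.3411, 1.3411.
All moduli strictly greater than 1? Yes.
Verdict: Stationary.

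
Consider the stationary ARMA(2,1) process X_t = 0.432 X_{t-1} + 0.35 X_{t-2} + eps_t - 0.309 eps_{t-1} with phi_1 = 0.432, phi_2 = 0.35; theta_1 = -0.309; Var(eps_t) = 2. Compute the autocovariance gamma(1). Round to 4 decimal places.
\gamma(1) = 0.9072

Multiply the model equation by X_{t-k} and take expectations. With theta_0 = psi_0 = 1 and psi_j the MA(infinity) weights, this gives
  gamma(k) - sum_i phi_i gamma(k-i) = c_k,
  c_k = sigma^2 * sum_{j=k..q} theta_j psi_{j-k}   (c_k = 0 for k > q),
using gamma(-m) = gamma(m).
psi-weights needed (psi_j = theta_j + sum_i phi_i psi_{j-i}):
  psi_1 = theta_1 + phi_1 = -0.309 + (0.432) = 0.123
Right-hand sides:
  c_0 = sigma^2 (1 + theta_1 psi_1) = 2 * (1 + (-0.309)(0.123)) = 2 * 0.961993 = 1.923986
  c_1 = sigma^2 theta_1 = 2 * (-0.309) = -0.618
  c_2 = 0
Equations for k = 0, 1, 2 (AR order 2, c_2 = 0):
  (E0) gamma(0) = phi_1 gamma(1) + phi_2 gamma(2) + c_0
  (E1) gamma(1) = phi_1 gamma(0) + phi_2 gamma(1) + c_1
  (E2) gamma(2) = phi_1 gamma(1) + phi_2 gamma(0)
From (E1): gamma(1) = A gamma(0) + B with
  A = phi_1 / (1 - phi_2) = 0.432 / 0.65 = 0.664615,   B = c_1 / (1 - phi_2) = -0.618 / 0.65 = -0.950769.
Insert (E2) into (E0): gamma(0) (1 - phi_2^2) = phi_1 (1 + phi_2) gamma(1) + c_0.
  phi_1 (1 + phi_2) = (0.432)(1.35) = 0.5832,   1 - phi_2^2 = 0.8775.
Replace gamma(1) by A gamma(0) + B and collect gamma(0):
  gamma(0) [0.8775 - (0.5832)(0.664615)] = (0.5832)(-0.950769) + 1.923986
  gamma(0) * 0.489896 = 1.369497
  gamma(0) = 1.369497 / 0.489896 = 2.795484.
  gamma(1) = A gamma(0) + B = (0.664615)(2.795484) + (-0.950769) = 0.907153.
Therefore gamma(1) = 0.9072 (to 4 decimal places).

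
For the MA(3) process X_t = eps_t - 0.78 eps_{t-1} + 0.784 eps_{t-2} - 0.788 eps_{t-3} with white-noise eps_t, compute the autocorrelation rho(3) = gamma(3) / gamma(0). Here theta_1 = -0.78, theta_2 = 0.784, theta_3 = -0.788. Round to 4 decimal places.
\rho(3) = -0.2771

For an MA(q) process with theta_0 = 1, the autocovariance is
  gamma(k) = sigma^2 * sum_{i=0..q-k} theta_i * theta_{i+k},
and rho(k) = gamma(k) / gamma(0). Sigma^2 cancels.
  numerator   = (1)*(-0.788) = -0.788.
  denominator = (1)^2 + (-0.78)^2 + (0.784)^2 + (-0.788)^2 = 2.844.
  rho(3) = -0.788 / 2.844 = -0.2771.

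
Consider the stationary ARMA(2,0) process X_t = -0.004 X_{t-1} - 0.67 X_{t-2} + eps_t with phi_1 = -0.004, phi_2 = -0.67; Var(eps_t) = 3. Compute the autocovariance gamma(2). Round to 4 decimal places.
\gamma(2) = -3.6472

Multiply the model equation by X_{t-k} and take expectations. With theta_0 = psi_0 = 1 and psi_j the MA(infinity) weights, this gives
  gamma(k) - sum_i phi_i gamma(k-i) = c_k,
  c_k = sigma^2 * sum_{j=k..q} theta_j psi_{j-k}   (c_k = 0 for k > q),
using gamma(-m) = gamma(m).
Pure AR (q = 0): c_0 = sigma^2 = 3, c_k = 0 for k >= 1.
Equations for k = 0, 1, 2 (AR order 2, c_2 = 0):
  (E0) gamma(0) = phi_1 gamma(1) + phi_2 gamma(2) + c_0
  (E1) gamma(1) = phi_1 gamma(0) + phi_2 gamma(1) + c_1
  (E2) gamma(2) = phi_1 gamma(1) + phi_2 gamma(0)
From (E1): gamma(1) = A gamma(0) + B with
  A = phi_1 / (1 - phi_2) = -0.004 / 1.67 = -0.002395,   B = c_1 / (1 - phi_2) = 0 / 1.67 = 0.
Insert (E2) into (E0): gamma(0) (1 - phi_2^2) = phi_1 (1 + phi_2) gamma(1) + c_0.
  phi_1 (1 + phi_2) = (-0.004)(0.33) = -0.00132,   1 - phi_2^2 = 0.5511.
Replace gamma(1) by A gamma(0) + B and collect gamma(0):
  gamma(0) [0.5511 - (-0.00132)(-0.002395)] = c_0 = 3
  gamma(0) * 0.551097 = 3
  gamma(0) = 3 / 0.551097 = 5.443689.
  gamma(1) = A gamma(0) = (-0.002395)(5.443689) = -0.013039.
  gamma(2) = phi_1 gamma(1) + phi_2 gamma(0) = (-0.004)(-0.013039) + (-0.67)(5.443689) = -3.64722.
Therefore gamma(2) = -3.6472 (to 4 decimal places).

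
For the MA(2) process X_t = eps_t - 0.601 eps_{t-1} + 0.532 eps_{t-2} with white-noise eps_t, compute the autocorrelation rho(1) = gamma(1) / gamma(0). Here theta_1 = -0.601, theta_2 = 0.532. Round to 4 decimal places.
\rho(1) = -0.5600

For an MA(q) process with theta_0 = 1, the autocovariance is
  gamma(k) = sigma^2 * sum_{i=0..q-k} theta_i * theta_{i+k},
and rho(k) = gamma(k) / gamma(0). Sigma^2 cancels.
  numerator   = (1)*(-0.601) + (-0.601)*(0.532) = -0.920732.
  denominator = (1)^2 + (-0.601)^2 + (0.532)^2 = 1.644225.
  rho(1) = -0.920732 / 1.644225 = -0.5600.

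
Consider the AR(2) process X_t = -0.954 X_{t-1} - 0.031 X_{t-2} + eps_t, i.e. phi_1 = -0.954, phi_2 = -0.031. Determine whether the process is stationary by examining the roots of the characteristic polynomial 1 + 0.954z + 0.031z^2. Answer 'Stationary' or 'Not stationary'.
\text{Stationary}

The AR(p) characteristic polynomial is P(z) = 1 + 0.954z + 0.031z^2.
Stationarity requires all roots to lie outside the unit circle, i.e. |z| > 1 for every root.
Set 1 + (0.954) z + (0.031) z^2 = 0, i.e. a z^2 + b z + c = 0 with a = 0.031, b = 0.954, c = 1.
Discriminant D = b^2 - 4ac = (0.954)^2 - 4*(0.031)*1 = 0.910116 - (0.124) = 0.786116.
D >= 0, so the roots are real: z = (-b +/- sqrt(D)) / (2a) = (-0.954 +/- 0.886632) / (0.062).
  z_1 = (-0.954 + 0.886632) / (0.062) = -1.0866,   |z_1| = 1.0866.
  z_2 = (-0.954 - 0.886632) / (0.062) = -29.6876,   |z_2| = 29.6876.
Moduli of all roots: 1.0866, 29.6876.
All moduli strictly greater than 1? Yes.
Verdict: Stationary.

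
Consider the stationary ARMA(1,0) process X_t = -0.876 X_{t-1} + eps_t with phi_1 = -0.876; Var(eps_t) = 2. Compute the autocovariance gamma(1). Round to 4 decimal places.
\gamma(1) = -7.5315

Multiply the model equation by X_{t-k} and take expectations. With theta_0 = psi_0 = 1 and psi_j the MA(infinity) weights, this gives
  gamma(k) - sum_i phi_i gamma(k-i) = c_k,
  c_k = sigma^2 * sum_{j=k..q} theta_j psi_{j-k}   (c_k = 0 for k > q),
using gamma(-m) = gamma(m).
Pure AR (q = 0): c_0 = sigma^2 = 2, c_k = 0 for k >= 1.
Equations for k = 0 and k = 1 (AR order 1):
  gamma(0) = phi_1 gamma(1) + c_0
  gamma(1) = phi_1 gamma(0) + c_1
Substituting the second into the first: gamma(0) (1 - phi_1^2) = c_0 + phi_1 c_1, so
  gamma(0) = c_0 / (1 - phi_1^2) = 2 / (1 - (-0.876)^2) = 2 / 0.232624 = 8.597565.
  gamma(1) = phi_1 gamma(0) = (-0.876)(8.597565) = -7.531467.
Therefore gamma(1) = -7.5315 (to 4 decimal places).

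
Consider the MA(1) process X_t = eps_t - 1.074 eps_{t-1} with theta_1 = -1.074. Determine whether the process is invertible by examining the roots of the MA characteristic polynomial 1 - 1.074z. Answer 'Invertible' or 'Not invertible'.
\text{Not invertible}

The MA(q) characteristic polynomial is P(z) = 1 - 1.074z.
Invertibility requires all roots to lie outside the unit circle, i.e. |z| > 1 for every root.
This is linear in z: 1 + (-1.074) z = 0  =>  z = -1/(-1.074) = 0.931099,  |z| = 0.931099.
Moduli of all roots: 0.9311.
All moduli strictly greater than 1? No.
Verdict: Not invertible.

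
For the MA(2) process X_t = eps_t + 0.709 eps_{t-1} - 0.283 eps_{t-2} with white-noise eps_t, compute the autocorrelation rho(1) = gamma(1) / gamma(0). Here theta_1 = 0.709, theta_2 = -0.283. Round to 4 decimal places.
\rho(1) = 0.3212

For an MA(q) process with theta_0 = 1, the autocovariance is
  gamma(k) = sigma^2 * sum_{i=0..q-k} theta_i * theta_{i+k},
and rho(k) = gamma(k) / gamma(0). Sigma^2 cancels.
  numerator   = (1)*(0.709) + (0.709)*(-0.283) = 0.508353.
  denominator = (1)^2 + (0.709)^2 + (-0.283)^2 = 1.58277.
  rho(1) = 0.508353 / 1.58277 = 0.3212.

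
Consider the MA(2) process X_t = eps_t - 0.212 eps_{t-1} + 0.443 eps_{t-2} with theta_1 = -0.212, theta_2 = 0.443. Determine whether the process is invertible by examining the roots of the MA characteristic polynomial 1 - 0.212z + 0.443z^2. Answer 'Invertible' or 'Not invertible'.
\text{Invertible}

The MA(q) characteristic polynomial is P(z) = 1 - 0.212z + 0.443z^2.
Invertibility requires all roots to lie outside the unit circle, i.e. |z| > 1 for every root.
Set 1 + (-0.212) z + (0.443) z^2 = 0, i.e. a z^2 + b z + c = 0 with a = 0.443, b = -0.212, c = 1.
Discriminant D = b^2 - 4ac = (-0.212)^2 - 4*(0.443)*1 = 0.044944 - (1.772) = -1.727056.
D < 0, so the roots are the complex-conjugate pair z = (-b +/- i sqrt(-D)) / (2a) = 0.2393 +/- 1.4833i.
For a conjugate pair |z|^2 = z * conj(z) = (product of roots) = c/a = 1/(0.443) = 2.257336, so |z| = sqrt(2.257336) = 1.5024 for both roots.
Moduli of all roots: 1.5024, 1.5024.
All moduli strictly greater than 1? Yes.
Verdict: Invertible.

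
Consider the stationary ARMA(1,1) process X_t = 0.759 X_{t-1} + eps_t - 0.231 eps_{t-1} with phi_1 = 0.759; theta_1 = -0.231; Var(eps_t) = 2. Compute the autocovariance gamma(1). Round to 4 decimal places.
\gamma(1) = 2.0543

Multiply the model equation by X_{t-k} and take expectations. With theta_0 = psi_0 = 1 and psi_j the MA(infinity) weights, this gives
  gamma(k) - sum_i phi_i gamma(k-i) = c_k,
  c_k = sigma^2 * sum_{j=k..q} theta_j psi_{j-k}   (c_k = 0 for k > q),
using gamma(-m) = gamma(m).
psi-weights needed (psi_j = theta_j + sum_i phi_i psi_{j-i}):
  psi_1 = theta_1 + phi_1 = -0.231 + (0.759) = 0.528
Right-hand sides:
  c_0 = sigma^2 (1 + theta_1 psi_1) = 2 * (1 + (-0.231)(0.528)) = 2 * 0.878032 = 1.756064
  c_1 = sigma^2 theta_1 = 2 * (-0.231) = -0.462
  c_2 = 0
Equations for k = 0 and k = 1 (AR order 1):
  gamma(0) = phi_1 gamma(1) + c_0
  gamma(1) = phi_1 gamma(0) + c_1
Substituting the second into the first: gamma(0) (1 - phi_1^2) = c_0 + phi_1 c_1, so
  gamma(0) = (c_0 + phi_1 c_1) / (1 - phi_1^2) = (1.756064 + (0.759)(-0.462)) / (1 - (0.759)^2) = 1.405406 / 0.423919 = 3.31527.
  gamma(1) = phi_1 gamma(0) + c_1 = (0.759)(3.31527) + (-0.462) = 2.05429.
Therefore gamma(1) = 2.0543 (to 4 decimal places).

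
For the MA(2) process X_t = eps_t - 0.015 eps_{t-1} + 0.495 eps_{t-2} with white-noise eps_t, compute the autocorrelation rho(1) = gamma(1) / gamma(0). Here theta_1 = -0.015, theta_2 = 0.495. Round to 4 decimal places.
\rho(1) = -0.0180

For an MA(q) process with theta_0 = 1, the autocovariance is
  gamma(k) = sigma^2 * sum_{i=0..q-k} theta_i * theta_{i+k},
and rho(k) = gamma(k) / gamma(0). Sigma^2 cancels.
  numerator   = (1)*(-0.015) + (-0.015)*(0.495) = -0.022425.
  denominator = (1)^2 + (-0.015)^2 + (0.495)^2 = 1.24525.
  rho(1) = -0.022425 / 1.24525 = -0.0180.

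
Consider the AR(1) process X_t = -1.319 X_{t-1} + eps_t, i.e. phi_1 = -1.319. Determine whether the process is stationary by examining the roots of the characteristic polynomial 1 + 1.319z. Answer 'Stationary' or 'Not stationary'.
\text{Not stationary}

The AR(p) characteristic polynomial is P(z) = 1 + 1.319z.
Stationarity requires all roots to lie outside the unit circle, i.e. |z| > 1 for every root.
This is linear in z: 1 + (1.319) z = 0  =>  z = -1/(1.319) = -0.75815,  |z| = 0.75815.
Moduli of all roots: 0.7582.
All moduli strictly greater than 1? No.
Verdict: Not stationary.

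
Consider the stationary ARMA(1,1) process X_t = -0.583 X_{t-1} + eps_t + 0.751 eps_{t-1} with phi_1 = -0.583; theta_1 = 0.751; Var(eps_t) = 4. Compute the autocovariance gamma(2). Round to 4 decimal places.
\gamma(2) = -0.3336

Multiply the model equation by X_{t-k} and take expectations. With theta_0 = psi_0 = 1 and psi_j the MA(infinity) weights, this gives
  gamma(k) - sum_i phi_i gamma(k-i) = c_k,
  c_k = sigma^2 * sum_{j=k..q} theta_j psi_{j-k}   (c_k = 0 for k > q),
using gamma(-m) = gamma(m).
psi-weights needed (psi_j = theta_j + sum_i phi_i psi_{j-i}):
  psi_1 = theta_1 + phi_1 = 0.751 + (-0.583) = 0.168
Right-hand sides:
  c_0 = sigma^2 (1 + theta_1 psi_1) = 4 * (1 + (0.751)(0.168)) = 4 * 1.126168 = 4.504672
  c_1 = sigma^2 theta_1 = 4 * (0.751) = 3.004
  c_2 = 0
Equations for k = 0 and k = 1 (AR order 1):
  gamma(0) = phi_1 gamma(1) + c_0
  gamma(1) = phi_1 gamma(0) + c_1
Substituting the second into the first: gamma(0) (1 - phi_1^2) = c_0 + phi_1 c_1, so
  gamma(0) = (c_0 + phi_1 c_1) / (1 - phi_1^2) = (4.504672 + (-0.583)(3.004)) / (1 - (-0.583)^2) = 2.75334 / 0.660111 = 4.171026.
  gamma(1) = phi_1 gamma(0) + c_1 = (-0.583)(4.171026) + (3.004) = 0.572292.
For k = 2 (> q): gamma(2) = phi_1 gamma(1) = (-0.583)(0.572292) = -0.333646.
Therefore gamma(2) = -0.3336 (to 4 decimal places).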